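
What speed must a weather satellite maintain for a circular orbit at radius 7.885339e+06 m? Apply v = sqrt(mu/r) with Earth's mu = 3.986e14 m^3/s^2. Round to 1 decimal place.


Step 1: mu / r = 3.986e14 / 7.885339e+06 = 50549507.1296
Step 2: v = sqrt(50549507.1296) = 7109.8 m/s

7109.8


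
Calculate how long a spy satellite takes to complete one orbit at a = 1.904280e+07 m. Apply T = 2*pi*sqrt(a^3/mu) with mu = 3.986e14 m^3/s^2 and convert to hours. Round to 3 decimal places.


Step 1: a^3 / mu = 6.905457e+21 / 3.986e14 = 1.732428e+07
Step 2: sqrt(1.732428e+07) = 4162.2443 s
Step 3: T = 2*pi * 4162.2443 = 26152.15 s
Step 4: T in hours = 26152.15 / 3600 = 7.264 hours

7.264


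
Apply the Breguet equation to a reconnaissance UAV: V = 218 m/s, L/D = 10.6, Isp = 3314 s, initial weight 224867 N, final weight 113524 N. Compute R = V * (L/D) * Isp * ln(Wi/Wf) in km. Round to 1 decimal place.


Step 1: Coefficient = V * (L/D) * Isp = 218 * 10.6 * 3314 = 7657991.2 m
Step 2: Wi/Wf = 224867 / 113524 = 1.980788
Step 3: ln(1.980788) = 0.683495
Step 4: R = 7657991.2 * 0.683495 = 5234197.5 m = 5234.2 km

5234.2


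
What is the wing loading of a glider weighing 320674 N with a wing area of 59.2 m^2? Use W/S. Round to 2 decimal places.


Step 1: Wing loading = W / S = 320674 / 59.2
Step 2: Wing loading = 5416.79 N/m^2

5416.79


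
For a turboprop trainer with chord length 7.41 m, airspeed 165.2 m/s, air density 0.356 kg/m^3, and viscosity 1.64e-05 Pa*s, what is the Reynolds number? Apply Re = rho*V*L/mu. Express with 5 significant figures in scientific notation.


Step 1: Numerator = rho * V * L = 0.356 * 165.2 * 7.41 = 435.790992
Step 2: Re = 435.790992 / 1.64e-05
Step 3: Re = 2.6573e+07

2.6573e+07


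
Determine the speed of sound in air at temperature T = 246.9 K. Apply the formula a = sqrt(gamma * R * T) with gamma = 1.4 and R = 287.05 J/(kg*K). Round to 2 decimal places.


Step 1: gamma * R * T = 1.4 * 287.05 * 246.9 = 99221.703
Step 2: a = sqrt(99221.703) = 314.99 m/s

314.99


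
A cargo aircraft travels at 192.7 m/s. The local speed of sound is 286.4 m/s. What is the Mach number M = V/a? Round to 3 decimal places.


Step 1: M = V / a = 192.7 / 286.4
Step 2: M = 0.673

0.673


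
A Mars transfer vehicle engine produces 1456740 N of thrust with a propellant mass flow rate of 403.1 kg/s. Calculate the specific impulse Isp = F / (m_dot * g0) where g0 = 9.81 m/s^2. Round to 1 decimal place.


Step 1: m_dot * g0 = 403.1 * 9.81 = 3954.41
Step 2: Isp = 1456740 / 3954.41 = 368.4 s

368.4


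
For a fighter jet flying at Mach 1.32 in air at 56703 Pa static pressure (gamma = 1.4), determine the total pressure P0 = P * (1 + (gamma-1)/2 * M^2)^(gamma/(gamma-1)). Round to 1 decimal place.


Step 1: (gamma-1)/2 * M^2 = 0.2 * 1.7424 = 0.34848
Step 2: 1 + 0.34848 = 1.34848
Step 3: Exponent gamma/(gamma-1) = 3.5
Step 4: P0 = 56703 * 1.34848^3.5 = 161458.8 Pa

161458.8


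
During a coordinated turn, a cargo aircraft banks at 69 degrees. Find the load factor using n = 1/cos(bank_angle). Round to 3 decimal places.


Step 1: Convert 69 degrees to radians = 1.204277
Step 2: cos(69 deg) = 0.358368
Step 3: n = 1 / 0.358368 = 2.790

2.790


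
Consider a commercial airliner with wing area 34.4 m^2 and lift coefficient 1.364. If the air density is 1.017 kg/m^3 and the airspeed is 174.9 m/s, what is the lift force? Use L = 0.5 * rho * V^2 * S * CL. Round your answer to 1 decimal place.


Step 1: Calculate dynamic pressure q = 0.5 * 1.017 * 174.9^2 = 0.5 * 1.017 * 30590.01 = 15555.0201 Pa
Step 2: Multiply by wing area and lift coefficient: L = 15555.0201 * 34.4 * 1.364
Step 3: L = 535092.6909 * 1.364 = 729866.4 N

729866.4


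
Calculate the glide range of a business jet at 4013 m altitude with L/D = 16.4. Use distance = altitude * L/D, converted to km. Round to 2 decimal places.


Step 1: Glide distance = altitude * L/D = 4013 * 16.4 = 65813.2 m
Step 2: Convert to km: 65813.2 / 1000 = 65.81 km

65.81


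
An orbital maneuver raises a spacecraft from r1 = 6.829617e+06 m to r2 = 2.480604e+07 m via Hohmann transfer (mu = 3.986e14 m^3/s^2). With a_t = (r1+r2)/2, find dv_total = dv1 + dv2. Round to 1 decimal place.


Step 1: Transfer semi-major axis a_t = (6.829617e+06 + 2.480604e+07) / 2 = 1.581783e+07 m
Step 2: v1 (circular at r1) = sqrt(mu/r1) = 7639.6 m/s
Step 3: v_t1 = sqrt(mu*(2/r1 - 1/a_t)) = 9567.0 m/s
Step 4: dv1 = |9567.0 - 7639.6| = 1927.4 m/s
Step 5: v2 (circular at r2) = 4008.57 m/s, v_t2 = 2633.99 m/s
Step 6: dv2 = |4008.57 - 2633.99| = 1374.58 m/s
Step 7: Total delta-v = 1927.4 + 1374.58 = 3302.0 m/s

3302.0


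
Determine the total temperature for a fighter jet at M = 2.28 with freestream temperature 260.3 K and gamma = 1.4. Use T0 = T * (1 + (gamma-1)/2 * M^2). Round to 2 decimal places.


Step 1: (gamma-1)/2 = 0.2
Step 2: M^2 = 5.1984
Step 3: 1 + 0.2 * 5.1984 = 2.03968
Step 4: T0 = 260.3 * 2.03968 = 530.93 K

530.93


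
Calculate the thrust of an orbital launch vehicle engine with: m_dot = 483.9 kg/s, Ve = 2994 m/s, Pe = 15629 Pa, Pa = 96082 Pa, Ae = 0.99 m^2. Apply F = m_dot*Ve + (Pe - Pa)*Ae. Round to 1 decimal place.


Step 1: Momentum thrust = m_dot * Ve = 483.9 * 2994 = 1448796.6 N
Step 2: Pressure thrust = (Pe - Pa) * Ae = (15629 - 96082) * 0.99 = -79648.47 N
Step 3: Total thrust F = 1448796.6 + -79648.47 = 1369148.1 N

1369148.1


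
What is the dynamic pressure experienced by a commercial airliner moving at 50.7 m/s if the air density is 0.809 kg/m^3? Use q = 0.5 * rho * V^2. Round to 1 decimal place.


Step 1: V^2 = 50.7^2 = 2570.49
Step 2: q = 0.5 * 0.809 * 2570.49
Step 3: q = 1039.8 Pa

1039.8


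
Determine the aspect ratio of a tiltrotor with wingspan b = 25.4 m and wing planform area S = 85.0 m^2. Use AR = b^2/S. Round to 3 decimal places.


Step 1: b^2 = 25.4^2 = 645.16
Step 2: AR = 645.16 / 85.0 = 7.590

7.590


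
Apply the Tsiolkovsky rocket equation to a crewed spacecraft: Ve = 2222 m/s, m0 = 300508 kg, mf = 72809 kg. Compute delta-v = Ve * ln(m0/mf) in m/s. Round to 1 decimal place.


Step 1: Mass ratio m0/mf = 300508 / 72809 = 4.127347
Step 2: ln(4.127347) = 1.417635
Step 3: delta-v = 2222 * 1.417635 = 3150.0 m/s

3150.0


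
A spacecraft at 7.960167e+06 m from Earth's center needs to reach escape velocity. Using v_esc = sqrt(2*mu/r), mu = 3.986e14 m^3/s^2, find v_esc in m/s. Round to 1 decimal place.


Step 1: 2*mu/r = 2 * 3.986e14 / 7.960167e+06 = 100148652.6602
Step 2: v_esc = sqrt(100148652.6602) = 10007.4 m/s

10007.4


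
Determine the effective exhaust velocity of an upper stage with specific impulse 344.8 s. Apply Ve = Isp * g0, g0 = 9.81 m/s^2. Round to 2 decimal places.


Step 1: Ve = Isp * g0 = 344.8 * 9.81
Step 2: Ve = 3382.49 m/s

3382.49


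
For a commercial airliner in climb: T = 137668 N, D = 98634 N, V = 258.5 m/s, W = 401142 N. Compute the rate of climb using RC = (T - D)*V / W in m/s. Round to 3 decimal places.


Step 1: Excess thrust = T - D = 137668 - 98634 = 39034 N
Step 2: Excess power = 39034 * 258.5 = 10090289.0 W
Step 3: RC = 10090289.0 / 401142 = 25.154 m/s

25.154


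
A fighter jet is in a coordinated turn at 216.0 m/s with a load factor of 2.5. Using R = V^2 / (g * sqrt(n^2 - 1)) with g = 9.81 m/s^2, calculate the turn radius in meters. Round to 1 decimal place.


Step 1: V^2 = 216.0^2 = 46656.0
Step 2: n^2 - 1 = 2.5^2 - 1 = 5.25
Step 3: sqrt(5.25) = 2.291288
Step 4: R = 46656.0 / (9.81 * 2.291288) = 2075.7 m

2075.7


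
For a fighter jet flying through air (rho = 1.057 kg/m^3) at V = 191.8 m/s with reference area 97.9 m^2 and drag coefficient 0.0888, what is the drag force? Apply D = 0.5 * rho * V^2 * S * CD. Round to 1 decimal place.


Step 1: Dynamic pressure q = 0.5 * 1.057 * 191.8^2 = 19442.0563 Pa
Step 2: Drag D = q * S * CD = 19442.0563 * 97.9 * 0.0888
Step 3: D = 169019.9 N

169019.9


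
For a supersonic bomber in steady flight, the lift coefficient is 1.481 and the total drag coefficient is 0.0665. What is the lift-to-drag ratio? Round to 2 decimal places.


Step 1: L/D = CL / CD = 1.481 / 0.0665
Step 2: L/D = 22.27

22.27


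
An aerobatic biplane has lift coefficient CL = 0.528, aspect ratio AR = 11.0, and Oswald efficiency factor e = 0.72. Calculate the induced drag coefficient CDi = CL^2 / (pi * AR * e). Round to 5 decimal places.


Step 1: CL^2 = 0.528^2 = 0.278784
Step 2: pi * AR * e = 3.14159 * 11.0 * 0.72 = 24.881414
Step 3: CDi = 0.278784 / 24.881414 = 0.01120

0.01120


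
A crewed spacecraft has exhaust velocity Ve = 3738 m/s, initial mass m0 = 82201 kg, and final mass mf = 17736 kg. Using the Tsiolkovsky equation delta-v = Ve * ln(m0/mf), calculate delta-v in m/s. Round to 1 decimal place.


Step 1: Mass ratio m0/mf = 82201 / 17736 = 4.634698
Step 2: ln(4.634698) = 1.533571
Step 3: delta-v = 3738 * 1.533571 = 5732.5 m/s

5732.5


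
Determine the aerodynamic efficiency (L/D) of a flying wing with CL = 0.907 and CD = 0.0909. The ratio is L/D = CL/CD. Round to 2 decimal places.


Step 1: L/D = CL / CD = 0.907 / 0.0909
Step 2: L/D = 9.98

9.98


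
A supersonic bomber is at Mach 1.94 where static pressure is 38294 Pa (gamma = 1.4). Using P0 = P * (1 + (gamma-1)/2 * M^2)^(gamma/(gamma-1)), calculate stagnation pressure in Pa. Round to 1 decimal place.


Step 1: (gamma-1)/2 * M^2 = 0.2 * 3.7636 = 0.75272
Step 2: 1 + 0.75272 = 1.75272
Step 3: Exponent gamma/(gamma-1) = 3.5
Step 4: P0 = 38294 * 1.75272^3.5 = 272976.1 Pa

272976.1


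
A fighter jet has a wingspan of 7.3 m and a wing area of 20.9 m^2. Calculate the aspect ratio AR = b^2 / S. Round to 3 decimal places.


Step 1: b^2 = 7.3^2 = 53.29
Step 2: AR = 53.29 / 20.9 = 2.550

2.550


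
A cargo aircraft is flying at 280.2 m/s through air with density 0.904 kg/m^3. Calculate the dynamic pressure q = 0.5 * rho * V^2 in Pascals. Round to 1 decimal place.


Step 1: V^2 = 280.2^2 = 78512.04
Step 2: q = 0.5 * 0.904 * 78512.04
Step 3: q = 35487.4 Pa

35487.4


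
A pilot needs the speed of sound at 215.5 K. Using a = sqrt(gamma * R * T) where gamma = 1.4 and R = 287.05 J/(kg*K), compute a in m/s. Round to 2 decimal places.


Step 1: gamma * R * T = 1.4 * 287.05 * 215.5 = 86602.985
Step 2: a = sqrt(86602.985) = 294.28 m/s

294.28


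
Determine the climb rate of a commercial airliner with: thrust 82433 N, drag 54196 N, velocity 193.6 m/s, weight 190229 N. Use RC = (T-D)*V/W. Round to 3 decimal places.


Step 1: Excess thrust = T - D = 82433 - 54196 = 28237 N
Step 2: Excess power = 28237 * 193.6 = 5466683.2 W
Step 3: RC = 5466683.2 / 190229 = 28.737 m/s

28.737


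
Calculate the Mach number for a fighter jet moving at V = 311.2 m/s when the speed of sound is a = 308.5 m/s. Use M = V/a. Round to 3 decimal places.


Step 1: M = V / a = 311.2 / 308.5
Step 2: M = 1.009

1.009


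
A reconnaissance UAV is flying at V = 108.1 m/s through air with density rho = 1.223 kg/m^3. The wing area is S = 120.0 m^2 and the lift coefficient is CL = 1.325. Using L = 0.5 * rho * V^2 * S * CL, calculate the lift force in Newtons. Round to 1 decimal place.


Step 1: Calculate dynamic pressure q = 0.5 * 1.223 * 108.1^2 = 0.5 * 1.223 * 11685.61 = 7145.7505 Pa
Step 2: Multiply by wing area and lift coefficient: L = 7145.7505 * 120.0 * 1.325
Step 3: L = 857490.0618 * 1.325 = 1136174.3 N

1136174.3


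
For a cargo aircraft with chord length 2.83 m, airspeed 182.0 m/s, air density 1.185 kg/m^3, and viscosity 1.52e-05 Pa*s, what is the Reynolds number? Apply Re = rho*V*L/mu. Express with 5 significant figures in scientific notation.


Step 1: Numerator = rho * V * L = 1.185 * 182.0 * 2.83 = 610.3461
Step 2: Re = 610.3461 / 1.52e-05
Step 3: Re = 4.0154e+07

4.0154e+07


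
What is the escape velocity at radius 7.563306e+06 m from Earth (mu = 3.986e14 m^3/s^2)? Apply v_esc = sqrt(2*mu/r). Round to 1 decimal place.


Step 1: 2*mu/r = 2 * 3.986e14 / 7.563306e+06 = 105403642.2697
Step 2: v_esc = sqrt(105403642.2697) = 10266.6 m/s

10266.6


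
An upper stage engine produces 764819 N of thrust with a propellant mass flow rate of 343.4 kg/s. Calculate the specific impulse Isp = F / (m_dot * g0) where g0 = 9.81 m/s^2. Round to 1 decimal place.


Step 1: m_dot * g0 = 343.4 * 9.81 = 3368.75
Step 2: Isp = 764819 / 3368.75 = 227.0 s

227.0


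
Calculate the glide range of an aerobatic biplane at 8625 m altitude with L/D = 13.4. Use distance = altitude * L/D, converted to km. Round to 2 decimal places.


Step 1: Glide distance = altitude * L/D = 8625 * 13.4 = 115575.0 m
Step 2: Convert to km: 115575.0 / 1000 = 115.58 km

115.58


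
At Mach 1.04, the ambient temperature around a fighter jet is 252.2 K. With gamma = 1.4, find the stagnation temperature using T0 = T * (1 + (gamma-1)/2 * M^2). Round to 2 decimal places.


Step 1: (gamma-1)/2 = 0.2
Step 2: M^2 = 1.0816
Step 3: 1 + 0.2 * 1.0816 = 1.21632
Step 4: T0 = 252.2 * 1.21632 = 306.76 K

306.76


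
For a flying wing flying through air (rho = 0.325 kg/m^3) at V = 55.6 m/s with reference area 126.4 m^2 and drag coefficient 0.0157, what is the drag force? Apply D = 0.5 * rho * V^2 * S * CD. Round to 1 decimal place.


Step 1: Dynamic pressure q = 0.5 * 0.325 * 55.6^2 = 502.346 Pa
Step 2: Drag D = q * S * CD = 502.346 * 126.4 * 0.0157
Step 3: D = 996.9 N

996.9


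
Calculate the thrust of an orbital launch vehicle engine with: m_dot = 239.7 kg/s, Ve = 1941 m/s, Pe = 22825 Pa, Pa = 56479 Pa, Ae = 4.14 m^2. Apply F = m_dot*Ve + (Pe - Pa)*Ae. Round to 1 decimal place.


Step 1: Momentum thrust = m_dot * Ve = 239.7 * 1941 = 465257.7 N
Step 2: Pressure thrust = (Pe - Pa) * Ae = (22825 - 56479) * 4.14 = -139327.56 N
Step 3: Total thrust F = 465257.7 + -139327.56 = 325930.1 N

325930.1


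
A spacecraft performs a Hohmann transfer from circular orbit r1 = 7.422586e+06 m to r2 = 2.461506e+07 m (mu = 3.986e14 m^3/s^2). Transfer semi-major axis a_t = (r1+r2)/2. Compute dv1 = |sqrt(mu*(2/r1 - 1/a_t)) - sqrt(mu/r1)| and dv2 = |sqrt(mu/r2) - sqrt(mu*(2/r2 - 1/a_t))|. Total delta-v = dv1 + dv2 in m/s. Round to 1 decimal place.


Step 1: Transfer semi-major axis a_t = (7.422586e+06 + 2.461506e+07) / 2 = 1.601882e+07 m
Step 2: v1 (circular at r1) = sqrt(mu/r1) = 7328.09 m/s
Step 3: v_t1 = sqrt(mu*(2/r1 - 1/a_t)) = 9083.98 m/s
Step 4: dv1 = |9083.98 - 7328.09| = 1755.89 m/s
Step 5: v2 (circular at r2) = 4024.09 m/s, v_t2 = 2739.24 m/s
Step 6: dv2 = |4024.09 - 2739.24| = 1284.85 m/s
Step 7: Total delta-v = 1755.89 + 1284.85 = 3040.7 m/s

3040.7


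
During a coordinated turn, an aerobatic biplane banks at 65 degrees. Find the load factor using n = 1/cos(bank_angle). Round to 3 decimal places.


Step 1: Convert 65 degrees to radians = 1.134464
Step 2: cos(65 deg) = 0.422618
Step 3: n = 1 / 0.422618 = 2.366

2.366


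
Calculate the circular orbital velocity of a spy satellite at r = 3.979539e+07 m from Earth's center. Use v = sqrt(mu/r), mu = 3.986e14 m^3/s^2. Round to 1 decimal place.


Step 1: mu / r = 3.986e14 / 3.979539e+07 = 10016235.5489
Step 2: v = sqrt(10016235.5489) = 3164.8 m/s

3164.8


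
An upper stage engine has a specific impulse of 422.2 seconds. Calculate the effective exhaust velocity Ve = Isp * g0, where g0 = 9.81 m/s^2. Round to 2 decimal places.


Step 1: Ve = Isp * g0 = 422.2 * 9.81
Step 2: Ve = 4141.78 m/s

4141.78


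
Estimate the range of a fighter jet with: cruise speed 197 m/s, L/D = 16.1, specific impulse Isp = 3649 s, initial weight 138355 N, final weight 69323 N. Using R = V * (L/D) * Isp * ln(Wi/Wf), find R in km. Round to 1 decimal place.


Step 1: Coefficient = V * (L/D) * Isp = 197 * 16.1 * 3649 = 11573533.3 m
Step 2: Wi/Wf = 138355 / 69323 = 1.995802
Step 3: ln(1.995802) = 0.691046
Step 4: R = 11573533.3 * 0.691046 = 7997845.1 m = 7997.8 km

7997.8


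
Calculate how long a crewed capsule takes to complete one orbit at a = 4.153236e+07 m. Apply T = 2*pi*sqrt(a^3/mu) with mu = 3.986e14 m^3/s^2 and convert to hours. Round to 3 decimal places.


Step 1: a^3 / mu = 7.164070e+22 / 3.986e14 = 1.797308e+08
Step 2: sqrt(1.797308e+08) = 13406.372 s
Step 3: T = 2*pi * 13406.372 = 84234.72 s
Step 4: T in hours = 84234.72 / 3600 = 23.399 hours

23.399


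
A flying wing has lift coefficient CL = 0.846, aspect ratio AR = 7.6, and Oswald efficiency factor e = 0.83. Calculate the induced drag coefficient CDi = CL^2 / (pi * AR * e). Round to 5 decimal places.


Step 1: CL^2 = 0.846^2 = 0.715716
Step 2: pi * AR * e = 3.14159 * 7.6 * 0.83 = 19.817166
Step 3: CDi = 0.715716 / 19.817166 = 0.03612

0.03612


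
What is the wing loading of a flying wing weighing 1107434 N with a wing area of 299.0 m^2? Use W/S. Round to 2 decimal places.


Step 1: Wing loading = W / S = 1107434 / 299.0
Step 2: Wing loading = 3703.79 N/m^2

3703.79


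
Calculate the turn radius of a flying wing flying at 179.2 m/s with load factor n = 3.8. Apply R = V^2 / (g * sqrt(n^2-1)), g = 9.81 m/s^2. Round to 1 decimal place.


Step 1: V^2 = 179.2^2 = 32112.64
Step 2: n^2 - 1 = 3.8^2 - 1 = 13.44
Step 3: sqrt(13.44) = 3.666061
Step 4: R = 32112.64 / (9.81 * 3.666061) = 892.9 m

892.9


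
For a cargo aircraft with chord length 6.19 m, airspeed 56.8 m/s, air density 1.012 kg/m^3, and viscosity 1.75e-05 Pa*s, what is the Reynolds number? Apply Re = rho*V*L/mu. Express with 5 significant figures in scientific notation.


Step 1: Numerator = rho * V * L = 1.012 * 56.8 * 6.19 = 355.811104
Step 2: Re = 355.811104 / 1.75e-05
Step 3: Re = 2.0332e+07

2.0332e+07


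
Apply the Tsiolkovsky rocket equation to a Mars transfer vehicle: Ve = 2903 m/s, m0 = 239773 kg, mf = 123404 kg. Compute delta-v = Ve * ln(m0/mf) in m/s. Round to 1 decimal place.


Step 1: Mass ratio m0/mf = 239773 / 123404 = 1.942992
Step 2: ln(1.942992) = 0.664229
Step 3: delta-v = 2903 * 0.664229 = 1928.3 m/s

1928.3


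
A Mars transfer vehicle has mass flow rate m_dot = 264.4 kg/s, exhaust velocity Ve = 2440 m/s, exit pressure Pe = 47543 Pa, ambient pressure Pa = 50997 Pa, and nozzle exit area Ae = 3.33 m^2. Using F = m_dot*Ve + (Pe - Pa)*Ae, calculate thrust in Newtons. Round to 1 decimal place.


Step 1: Momentum thrust = m_dot * Ve = 264.4 * 2440 = 645136.0 N
Step 2: Pressure thrust = (Pe - Pa) * Ae = (47543 - 50997) * 3.33 = -11501.82 N
Step 3: Total thrust F = 645136.0 + -11501.82 = 633634.2 N

633634.2


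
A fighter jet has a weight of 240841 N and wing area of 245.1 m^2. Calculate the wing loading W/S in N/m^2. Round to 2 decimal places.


Step 1: Wing loading = W / S = 240841 / 245.1
Step 2: Wing loading = 982.62 N/m^2

982.62


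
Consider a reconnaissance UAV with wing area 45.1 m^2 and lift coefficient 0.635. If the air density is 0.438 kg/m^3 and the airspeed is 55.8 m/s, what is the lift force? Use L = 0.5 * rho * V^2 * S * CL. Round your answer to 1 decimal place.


Step 1: Calculate dynamic pressure q = 0.5 * 0.438 * 55.8^2 = 0.5 * 0.438 * 3113.64 = 681.8872 Pa
Step 2: Multiply by wing area and lift coefficient: L = 681.8872 * 45.1 * 0.635
Step 3: L = 30753.1109 * 0.635 = 19528.2 N

19528.2


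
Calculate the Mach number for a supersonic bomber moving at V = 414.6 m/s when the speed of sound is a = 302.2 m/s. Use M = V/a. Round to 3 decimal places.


Step 1: M = V / a = 414.6 / 302.2
Step 2: M = 1.372

1.372


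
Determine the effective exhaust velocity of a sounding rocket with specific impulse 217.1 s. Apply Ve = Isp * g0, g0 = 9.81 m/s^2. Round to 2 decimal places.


Step 1: Ve = Isp * g0 = 217.1 * 9.81
Step 2: Ve = 2129.75 m/s

2129.75


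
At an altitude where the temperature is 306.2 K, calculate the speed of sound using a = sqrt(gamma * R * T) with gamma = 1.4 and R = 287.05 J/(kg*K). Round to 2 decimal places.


Step 1: gamma * R * T = 1.4 * 287.05 * 306.2 = 123052.594
Step 2: a = sqrt(123052.594) = 350.79 m/s

350.79


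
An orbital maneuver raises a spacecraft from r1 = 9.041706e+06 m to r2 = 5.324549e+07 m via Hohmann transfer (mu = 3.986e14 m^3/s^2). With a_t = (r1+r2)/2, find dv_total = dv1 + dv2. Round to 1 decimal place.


Step 1: Transfer semi-major axis a_t = (9.041706e+06 + 5.324549e+07) / 2 = 3.114360e+07 m
Step 2: v1 (circular at r1) = sqrt(mu/r1) = 6639.62 m/s
Step 3: v_t1 = sqrt(mu*(2/r1 - 1/a_t)) = 8681.61 m/s
Step 4: dv1 = |8681.61 - 6639.62| = 2041.99 m/s
Step 5: v2 (circular at r2) = 2736.07 m/s, v_t2 = 1474.24 m/s
Step 6: dv2 = |2736.07 - 1474.24| = 1261.83 m/s
Step 7: Total delta-v = 2041.99 + 1261.83 = 3303.8 m/s

3303.8


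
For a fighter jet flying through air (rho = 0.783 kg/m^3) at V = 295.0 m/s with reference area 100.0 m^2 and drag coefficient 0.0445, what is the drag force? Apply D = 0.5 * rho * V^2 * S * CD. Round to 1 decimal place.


Step 1: Dynamic pressure q = 0.5 * 0.783 * 295.0^2 = 34070.2875 Pa
Step 2: Drag D = q * S * CD = 34070.2875 * 100.0 * 0.0445
Step 3: D = 151612.8 N

151612.8


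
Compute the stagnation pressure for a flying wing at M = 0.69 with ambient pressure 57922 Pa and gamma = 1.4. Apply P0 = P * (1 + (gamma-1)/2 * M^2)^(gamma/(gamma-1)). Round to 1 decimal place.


Step 1: (gamma-1)/2 * M^2 = 0.2 * 0.4761 = 0.09522
Step 2: 1 + 0.09522 = 1.09522
Step 3: Exponent gamma/(gamma-1) = 3.5
Step 4: P0 = 57922 * 1.09522^3.5 = 79634.0 Pa

79634.0


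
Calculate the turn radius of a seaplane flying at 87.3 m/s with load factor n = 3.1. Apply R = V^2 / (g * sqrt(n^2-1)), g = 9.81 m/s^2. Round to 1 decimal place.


Step 1: V^2 = 87.3^2 = 7621.29
Step 2: n^2 - 1 = 3.1^2 - 1 = 8.61
Step 3: sqrt(8.61) = 2.93428
Step 4: R = 7621.29 / (9.81 * 2.93428) = 264.8 m

264.8


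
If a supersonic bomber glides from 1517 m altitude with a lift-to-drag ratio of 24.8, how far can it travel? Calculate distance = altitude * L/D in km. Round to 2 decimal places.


Step 1: Glide distance = altitude * L/D = 1517 * 24.8 = 37621.6 m
Step 2: Convert to km: 37621.6 / 1000 = 37.62 km

37.62


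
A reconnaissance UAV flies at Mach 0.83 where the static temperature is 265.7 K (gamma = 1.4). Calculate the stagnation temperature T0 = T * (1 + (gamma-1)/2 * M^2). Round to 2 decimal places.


Step 1: (gamma-1)/2 = 0.2
Step 2: M^2 = 0.6889
Step 3: 1 + 0.2 * 0.6889 = 1.13778
Step 4: T0 = 265.7 * 1.13778 = 302.31 K

302.31


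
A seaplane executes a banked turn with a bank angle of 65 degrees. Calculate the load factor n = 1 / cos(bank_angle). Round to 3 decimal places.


Step 1: Convert 65 degrees to radians = 1.134464
Step 2: cos(65 deg) = 0.422618
Step 3: n = 1 / 0.422618 = 2.366

2.366


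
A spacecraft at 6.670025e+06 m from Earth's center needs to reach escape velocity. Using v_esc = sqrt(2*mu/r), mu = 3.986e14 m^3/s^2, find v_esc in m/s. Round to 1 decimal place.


Step 1: 2*mu/r = 2 * 3.986e14 / 6.670025e+06 = 119519791.9048
Step 2: v_esc = sqrt(119519791.9048) = 10932.5 m/s

10932.5


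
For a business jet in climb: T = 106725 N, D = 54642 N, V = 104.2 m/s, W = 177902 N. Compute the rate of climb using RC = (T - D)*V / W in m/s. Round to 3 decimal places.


Step 1: Excess thrust = T - D = 106725 - 54642 = 52083 N
Step 2: Excess power = 52083 * 104.2 = 5427048.6 W
Step 3: RC = 5427048.6 / 177902 = 30.506 m/s

30.506


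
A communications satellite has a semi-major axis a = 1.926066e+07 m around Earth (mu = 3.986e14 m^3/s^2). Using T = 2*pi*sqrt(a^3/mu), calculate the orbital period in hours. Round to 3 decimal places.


Step 1: a^3 / mu = 7.145185e+21 / 3.986e14 = 1.792570e+07
Step 2: sqrt(1.792570e+07) = 4233.8757 s
Step 3: T = 2*pi * 4233.8757 = 26602.23 s
Step 4: T in hours = 26602.23 / 3600 = 7.390 hours

7.390


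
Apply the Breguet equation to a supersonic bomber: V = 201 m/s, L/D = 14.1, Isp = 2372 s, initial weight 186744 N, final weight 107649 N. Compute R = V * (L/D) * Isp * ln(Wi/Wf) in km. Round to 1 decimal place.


Step 1: Coefficient = V * (L/D) * Isp = 201 * 14.1 * 2372 = 6722485.2 m
Step 2: Wi/Wf = 186744 / 107649 = 1.734749
Step 3: ln(1.734749) = 0.550863
Step 4: R = 6722485.2 * 0.550863 = 3703166.8 m = 3703.2 km

3703.2


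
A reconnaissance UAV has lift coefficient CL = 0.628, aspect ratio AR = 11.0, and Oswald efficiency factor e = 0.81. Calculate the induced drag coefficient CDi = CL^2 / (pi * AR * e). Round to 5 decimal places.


Step 1: CL^2 = 0.628^2 = 0.394384
Step 2: pi * AR * e = 3.14159 * 11.0 * 0.81 = 27.991591
Step 3: CDi = 0.394384 / 27.991591 = 0.01409

0.01409


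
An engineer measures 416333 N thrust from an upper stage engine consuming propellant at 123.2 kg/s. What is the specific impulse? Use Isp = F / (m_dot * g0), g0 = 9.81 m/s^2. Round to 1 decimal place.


Step 1: m_dot * g0 = 123.2 * 9.81 = 1208.59
Step 2: Isp = 416333 / 1208.59 = 344.5 s

344.5


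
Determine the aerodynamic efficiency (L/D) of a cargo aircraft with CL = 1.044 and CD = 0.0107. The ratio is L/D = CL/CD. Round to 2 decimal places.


Step 1: L/D = CL / CD = 1.044 / 0.0107
Step 2: L/D = 97.57

97.57


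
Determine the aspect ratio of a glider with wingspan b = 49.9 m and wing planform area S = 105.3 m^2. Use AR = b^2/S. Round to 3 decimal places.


Step 1: b^2 = 49.9^2 = 2490.01
Step 2: AR = 2490.01 / 105.3 = 23.647

23.647


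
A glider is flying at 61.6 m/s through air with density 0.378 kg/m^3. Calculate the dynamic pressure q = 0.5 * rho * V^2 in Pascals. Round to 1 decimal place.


Step 1: V^2 = 61.6^2 = 3794.56
Step 2: q = 0.5 * 0.378 * 3794.56
Step 3: q = 717.2 Pa

717.2


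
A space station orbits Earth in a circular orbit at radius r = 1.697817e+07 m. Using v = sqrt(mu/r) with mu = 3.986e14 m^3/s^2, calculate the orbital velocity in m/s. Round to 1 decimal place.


Step 1: mu / r = 3.986e14 / 1.697817e+07 = 23477206.3185
Step 2: v = sqrt(23477206.3185) = 4845.3 m/s

4845.3


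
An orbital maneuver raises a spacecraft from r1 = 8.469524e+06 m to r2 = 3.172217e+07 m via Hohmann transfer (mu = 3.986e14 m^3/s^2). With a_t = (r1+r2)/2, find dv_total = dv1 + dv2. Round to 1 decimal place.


Step 1: Transfer semi-major axis a_t = (8.469524e+06 + 3.172217e+07) / 2 = 2.009585e+07 m
Step 2: v1 (circular at r1) = sqrt(mu/r1) = 6860.24 m/s
Step 3: v_t1 = sqrt(mu*(2/r1 - 1/a_t)) = 8619.21 m/s
Step 4: dv1 = |8619.21 - 6860.24| = 1758.97 m/s
Step 5: v2 (circular at r2) = 3544.76 m/s, v_t2 = 2301.25 m/s
Step 6: dv2 = |3544.76 - 2301.25| = 1243.51 m/s
Step 7: Total delta-v = 1758.97 + 1243.51 = 3002.5 m/s

3002.5


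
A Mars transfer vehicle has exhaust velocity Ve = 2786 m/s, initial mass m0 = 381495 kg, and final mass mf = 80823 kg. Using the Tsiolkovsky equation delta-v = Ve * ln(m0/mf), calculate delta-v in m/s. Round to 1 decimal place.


Step 1: Mass ratio m0/mf = 381495 / 80823 = 4.720129
Step 2: ln(4.720129) = 1.551836
Step 3: delta-v = 2786 * 1.551836 = 4323.4 m/s

4323.4


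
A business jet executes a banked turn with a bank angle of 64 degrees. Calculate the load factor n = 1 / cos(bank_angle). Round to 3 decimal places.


Step 1: Convert 64 degrees to radians = 1.117011
Step 2: cos(64 deg) = 0.438371
Step 3: n = 1 / 0.438371 = 2.281

2.281


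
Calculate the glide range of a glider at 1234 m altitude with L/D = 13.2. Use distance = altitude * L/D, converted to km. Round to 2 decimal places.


Step 1: Glide distance = altitude * L/D = 1234 * 13.2 = 16288.8 m
Step 2: Convert to km: 16288.8 / 1000 = 16.29 km

16.29


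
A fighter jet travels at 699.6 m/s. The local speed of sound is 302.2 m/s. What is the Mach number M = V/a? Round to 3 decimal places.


Step 1: M = V / a = 699.6 / 302.2
Step 2: M = 2.315

2.315


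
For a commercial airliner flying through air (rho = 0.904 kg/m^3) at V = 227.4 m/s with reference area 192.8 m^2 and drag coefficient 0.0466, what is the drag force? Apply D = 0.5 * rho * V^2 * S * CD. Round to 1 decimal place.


Step 1: Dynamic pressure q = 0.5 * 0.904 * 227.4^2 = 23373.2635 Pa
Step 2: Drag D = q * S * CD = 23373.2635 * 192.8 * 0.0466
Step 3: D = 209996.6 N

209996.6


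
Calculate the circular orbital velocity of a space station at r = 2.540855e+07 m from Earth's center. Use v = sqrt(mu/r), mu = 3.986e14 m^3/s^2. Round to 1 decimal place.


Step 1: mu / r = 3.986e14 / 2.540855e+07 = 15687632.7063
Step 2: v = sqrt(15687632.7063) = 3960.8 m/s

3960.8


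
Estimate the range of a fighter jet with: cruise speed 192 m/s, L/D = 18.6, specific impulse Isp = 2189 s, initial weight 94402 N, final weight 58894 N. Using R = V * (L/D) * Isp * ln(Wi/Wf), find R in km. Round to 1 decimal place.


Step 1: Coefficient = V * (L/D) * Isp = 192 * 18.6 * 2189 = 7817356.8 m
Step 2: Wi/Wf = 94402 / 58894 = 1.602914
Step 3: ln(1.602914) = 0.471823
Step 4: R = 7817356.8 * 0.471823 = 3688409.1 m = 3688.4 km

3688.4


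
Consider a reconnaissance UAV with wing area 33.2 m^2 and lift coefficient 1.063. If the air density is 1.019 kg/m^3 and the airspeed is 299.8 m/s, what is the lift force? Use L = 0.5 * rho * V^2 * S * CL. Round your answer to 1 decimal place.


Step 1: Calculate dynamic pressure q = 0.5 * 1.019 * 299.8^2 = 0.5 * 1.019 * 89880.04 = 45793.8804 Pa
Step 2: Multiply by wing area and lift coefficient: L = 45793.8804 * 33.2 * 1.063
Step 3: L = 1520356.8286 * 1.063 = 1616139.3 N

1616139.3


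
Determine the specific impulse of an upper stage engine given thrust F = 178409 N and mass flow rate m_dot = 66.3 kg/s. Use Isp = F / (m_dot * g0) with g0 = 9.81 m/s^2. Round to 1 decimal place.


Step 1: m_dot * g0 = 66.3 * 9.81 = 650.4
Step 2: Isp = 178409 / 650.4 = 274.3 s

274.3


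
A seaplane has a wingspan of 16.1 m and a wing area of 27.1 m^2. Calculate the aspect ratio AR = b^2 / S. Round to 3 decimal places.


Step 1: b^2 = 16.1^2 = 259.21
Step 2: AR = 259.21 / 27.1 = 9.565

9.565


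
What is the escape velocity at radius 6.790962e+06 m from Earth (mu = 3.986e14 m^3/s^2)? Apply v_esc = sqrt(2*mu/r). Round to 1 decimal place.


Step 1: 2*mu/r = 2 * 3.986e14 / 6.790962e+06 = 117391320.994
Step 2: v_esc = sqrt(117391320.994) = 10834.7 m/s

10834.7


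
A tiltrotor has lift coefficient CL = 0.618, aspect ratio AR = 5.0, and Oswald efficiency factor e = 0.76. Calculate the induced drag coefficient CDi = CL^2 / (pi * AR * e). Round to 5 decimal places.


Step 1: CL^2 = 0.618^2 = 0.381924
Step 2: pi * AR * e = 3.14159 * 5.0 * 0.76 = 11.938052
Step 3: CDi = 0.381924 / 11.938052 = 0.03199

0.03199


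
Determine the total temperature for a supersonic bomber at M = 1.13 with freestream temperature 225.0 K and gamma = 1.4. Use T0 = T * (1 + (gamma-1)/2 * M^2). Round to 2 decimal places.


Step 1: (gamma-1)/2 = 0.2
Step 2: M^2 = 1.2769
Step 3: 1 + 0.2 * 1.2769 = 1.25538
Step 4: T0 = 225.0 * 1.25538 = 282.46 K

282.46


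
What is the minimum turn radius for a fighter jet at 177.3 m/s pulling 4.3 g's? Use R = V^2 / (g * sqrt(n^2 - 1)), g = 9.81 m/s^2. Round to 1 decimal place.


Step 1: V^2 = 177.3^2 = 31435.29
Step 2: n^2 - 1 = 4.3^2 - 1 = 17.49
Step 3: sqrt(17.49) = 4.182105
Step 4: R = 31435.29 / (9.81 * 4.182105) = 766.2 m

766.2


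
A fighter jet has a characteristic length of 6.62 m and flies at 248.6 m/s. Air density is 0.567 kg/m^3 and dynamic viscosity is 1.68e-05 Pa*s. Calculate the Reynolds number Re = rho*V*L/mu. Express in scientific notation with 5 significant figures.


Step 1: Numerator = rho * V * L = 0.567 * 248.6 * 6.62 = 933.130044
Step 2: Re = 933.130044 / 1.68e-05
Step 3: Re = 5.5543e+07

5.5543e+07


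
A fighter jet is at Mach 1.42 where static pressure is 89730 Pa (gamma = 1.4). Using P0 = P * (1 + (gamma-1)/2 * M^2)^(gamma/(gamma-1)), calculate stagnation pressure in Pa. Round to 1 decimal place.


Step 1: (gamma-1)/2 * M^2 = 0.2 * 2.0164 = 0.40328
Step 2: 1 + 0.40328 = 1.40328
Step 3: Exponent gamma/(gamma-1) = 3.5
Step 4: P0 = 89730 * 1.40328^3.5 = 293726.3 Pa

293726.3


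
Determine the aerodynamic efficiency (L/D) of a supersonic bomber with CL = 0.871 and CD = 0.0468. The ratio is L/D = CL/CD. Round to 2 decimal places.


Step 1: L/D = CL / CD = 0.871 / 0.0468
Step 2: L/D = 18.61

18.61


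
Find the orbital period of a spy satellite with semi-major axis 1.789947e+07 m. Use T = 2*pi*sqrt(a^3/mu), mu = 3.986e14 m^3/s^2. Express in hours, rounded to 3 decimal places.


Step 1: a^3 / mu = 5.734830e+21 / 3.986e14 = 1.438743e+07
Step 2: sqrt(1.438743e+07) = 3793.0766 s
Step 3: T = 2*pi * 3793.0766 = 23832.6 s
Step 4: T in hours = 23832.6 / 3600 = 6.620 hours

6.620


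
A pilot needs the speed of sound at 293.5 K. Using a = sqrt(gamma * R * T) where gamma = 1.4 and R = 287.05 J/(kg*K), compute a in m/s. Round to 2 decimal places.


Step 1: gamma * R * T = 1.4 * 287.05 * 293.5 = 117948.845
Step 2: a = sqrt(117948.845) = 343.44 m/s

343.44


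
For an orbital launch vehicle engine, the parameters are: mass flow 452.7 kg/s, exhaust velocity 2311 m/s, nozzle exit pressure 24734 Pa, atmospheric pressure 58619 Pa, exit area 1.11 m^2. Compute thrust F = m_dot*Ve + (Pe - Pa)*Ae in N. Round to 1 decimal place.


Step 1: Momentum thrust = m_dot * Ve = 452.7 * 2311 = 1046189.7 N
Step 2: Pressure thrust = (Pe - Pa) * Ae = (24734 - 58619) * 1.11 = -37612.35 N
Step 3: Total thrust F = 1046189.7 + -37612.35 = 1008577.4 N

1008577.4


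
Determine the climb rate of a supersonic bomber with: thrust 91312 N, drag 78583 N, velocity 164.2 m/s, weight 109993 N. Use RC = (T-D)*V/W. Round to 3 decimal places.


Step 1: Excess thrust = T - D = 91312 - 78583 = 12729 N
Step 2: Excess power = 12729 * 164.2 = 2090101.8 W
Step 3: RC = 2090101.8 / 109993 = 19.002 m/s

19.002


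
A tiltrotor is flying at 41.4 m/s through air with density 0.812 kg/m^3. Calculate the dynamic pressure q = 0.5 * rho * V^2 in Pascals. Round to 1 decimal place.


Step 1: V^2 = 41.4^2 = 1713.96
Step 2: q = 0.5 * 0.812 * 1713.96
Step 3: q = 695.9 Pa

695.9


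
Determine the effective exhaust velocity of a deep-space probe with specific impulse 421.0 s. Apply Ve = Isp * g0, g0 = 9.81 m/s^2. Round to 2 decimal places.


Step 1: Ve = Isp * g0 = 421.0 * 9.81
Step 2: Ve = 4130.01 m/s

4130.01


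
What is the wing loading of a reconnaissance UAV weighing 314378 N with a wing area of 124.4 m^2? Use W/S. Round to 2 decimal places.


Step 1: Wing loading = W / S = 314378 / 124.4
Step 2: Wing loading = 2527.15 N/m^2

2527.15


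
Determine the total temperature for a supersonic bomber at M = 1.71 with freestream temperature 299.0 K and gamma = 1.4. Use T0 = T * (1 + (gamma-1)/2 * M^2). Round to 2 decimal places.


Step 1: (gamma-1)/2 = 0.2
Step 2: M^2 = 2.9241
Step 3: 1 + 0.2 * 2.9241 = 1.58482
Step 4: T0 = 299.0 * 1.58482 = 473.86 K

473.86


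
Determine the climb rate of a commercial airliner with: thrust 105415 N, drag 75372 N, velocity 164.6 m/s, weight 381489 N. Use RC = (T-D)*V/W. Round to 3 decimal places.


Step 1: Excess thrust = T - D = 105415 - 75372 = 30043 N
Step 2: Excess power = 30043 * 164.6 = 4945077.8 W
Step 3: RC = 4945077.8 / 381489 = 12.963 m/s

12.963


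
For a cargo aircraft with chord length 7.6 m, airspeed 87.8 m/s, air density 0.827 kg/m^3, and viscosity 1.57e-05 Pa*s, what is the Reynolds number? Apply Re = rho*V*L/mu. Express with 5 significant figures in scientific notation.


Step 1: Numerator = rho * V * L = 0.827 * 87.8 * 7.6 = 551.84056
Step 2: Re = 551.84056 / 1.57e-05
Step 3: Re = 3.5149e+07

3.5149e+07


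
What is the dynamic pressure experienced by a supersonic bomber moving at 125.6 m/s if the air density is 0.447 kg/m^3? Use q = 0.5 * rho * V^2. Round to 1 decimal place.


Step 1: V^2 = 125.6^2 = 15775.36
Step 2: q = 0.5 * 0.447 * 15775.36
Step 3: q = 3525.8 Pa

3525.8


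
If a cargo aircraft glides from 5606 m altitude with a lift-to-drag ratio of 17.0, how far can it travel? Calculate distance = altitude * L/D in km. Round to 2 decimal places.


Step 1: Glide distance = altitude * L/D = 5606 * 17.0 = 95302.0 m
Step 2: Convert to km: 95302.0 / 1000 = 95.30 km

95.30


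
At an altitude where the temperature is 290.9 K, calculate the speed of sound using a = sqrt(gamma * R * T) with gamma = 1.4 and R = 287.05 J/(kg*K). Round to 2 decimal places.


Step 1: gamma * R * T = 1.4 * 287.05 * 290.9 = 116903.983
Step 2: a = sqrt(116903.983) = 341.91 m/s

341.91


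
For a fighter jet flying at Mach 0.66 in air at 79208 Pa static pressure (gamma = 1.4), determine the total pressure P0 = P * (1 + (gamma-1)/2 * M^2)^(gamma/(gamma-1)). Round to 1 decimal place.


Step 1: (gamma-1)/2 * M^2 = 0.2 * 0.4356 = 0.08712
Step 2: 1 + 0.08712 = 1.08712
Step 3: Exponent gamma/(gamma-1) = 3.5
Step 4: P0 = 79208 * 1.08712^3.5 = 106106.1 Pa

106106.1


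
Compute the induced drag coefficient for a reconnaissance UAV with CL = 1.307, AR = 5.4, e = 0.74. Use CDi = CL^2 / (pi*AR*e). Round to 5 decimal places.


Step 1: CL^2 = 1.307^2 = 1.708249
Step 2: pi * AR * e = 3.14159 * 5.4 * 0.74 = 12.553804
Step 3: CDi = 1.708249 / 12.553804 = 0.13607

0.13607


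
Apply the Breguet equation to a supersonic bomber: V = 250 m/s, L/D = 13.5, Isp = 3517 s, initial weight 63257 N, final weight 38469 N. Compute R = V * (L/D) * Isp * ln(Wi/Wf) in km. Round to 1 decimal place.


Step 1: Coefficient = V * (L/D) * Isp = 250 * 13.5 * 3517 = 11869875.0 m
Step 2: Wi/Wf = 63257 / 38469 = 1.644363
Step 3: ln(1.644363) = 0.497353
Step 4: R = 11869875.0 * 0.497353 = 5903518.8 m = 5903.5 km

5903.5


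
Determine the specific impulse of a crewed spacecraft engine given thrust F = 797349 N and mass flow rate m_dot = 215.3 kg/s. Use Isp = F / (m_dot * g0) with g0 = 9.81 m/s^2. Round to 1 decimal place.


Step 1: m_dot * g0 = 215.3 * 9.81 = 2112.09
Step 2: Isp = 797349 / 2112.09 = 377.5 s

377.5


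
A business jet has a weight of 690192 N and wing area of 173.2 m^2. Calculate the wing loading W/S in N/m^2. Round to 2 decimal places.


Step 1: Wing loading = W / S = 690192 / 173.2
Step 2: Wing loading = 3984.94 N/m^2

3984.94


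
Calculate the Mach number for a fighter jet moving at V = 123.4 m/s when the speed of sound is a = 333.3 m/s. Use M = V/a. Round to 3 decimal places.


Step 1: M = V / a = 123.4 / 333.3
Step 2: M = 0.370

0.370


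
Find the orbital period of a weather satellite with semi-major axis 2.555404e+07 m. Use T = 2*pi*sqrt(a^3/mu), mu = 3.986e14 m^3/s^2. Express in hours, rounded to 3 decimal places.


Step 1: a^3 / mu = 1.668702e+22 / 3.986e14 = 4.186407e+07
Step 2: sqrt(4.186407e+07) = 6470.2447 s
Step 3: T = 2*pi * 6470.2447 = 40653.75 s
Step 4: T in hours = 40653.75 / 3600 = 11.293 hours

11.293


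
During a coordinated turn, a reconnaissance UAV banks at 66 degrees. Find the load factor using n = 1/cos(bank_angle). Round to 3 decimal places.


Step 1: Convert 66 degrees to radians = 1.151917
Step 2: cos(66 deg) = 0.406737
Step 3: n = 1 / 0.406737 = 2.459

2.459


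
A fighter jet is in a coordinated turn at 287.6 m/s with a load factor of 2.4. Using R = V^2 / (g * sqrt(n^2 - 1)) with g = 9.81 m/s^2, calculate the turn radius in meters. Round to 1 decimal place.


Step 1: V^2 = 287.6^2 = 82713.76
Step 2: n^2 - 1 = 2.4^2 - 1 = 4.76
Step 3: sqrt(4.76) = 2.181742
Step 4: R = 82713.76 / (9.81 * 2.181742) = 3864.6 m

3864.6


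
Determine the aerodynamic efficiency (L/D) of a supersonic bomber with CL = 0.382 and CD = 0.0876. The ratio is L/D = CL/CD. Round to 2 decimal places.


Step 1: L/D = CL / CD = 0.382 / 0.0876
Step 2: L/D = 4.36

4.36


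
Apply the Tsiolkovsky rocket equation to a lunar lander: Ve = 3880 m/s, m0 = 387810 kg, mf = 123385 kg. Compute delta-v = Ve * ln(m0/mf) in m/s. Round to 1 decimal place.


Step 1: Mass ratio m0/mf = 387810 / 123385 = 3.143089
Step 2: ln(3.143089) = 1.145206
Step 3: delta-v = 3880 * 1.145206 = 4443.4 m/s

4443.4


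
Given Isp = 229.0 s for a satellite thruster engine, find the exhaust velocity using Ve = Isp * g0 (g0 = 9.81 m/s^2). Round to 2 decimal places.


Step 1: Ve = Isp * g0 = 229.0 * 9.81
Step 2: Ve = 2246.49 m/s

2246.49


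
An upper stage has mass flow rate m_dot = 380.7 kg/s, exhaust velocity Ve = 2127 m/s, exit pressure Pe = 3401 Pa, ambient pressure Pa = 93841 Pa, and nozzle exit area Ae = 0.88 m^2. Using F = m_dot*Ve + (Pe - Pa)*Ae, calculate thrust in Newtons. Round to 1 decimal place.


Step 1: Momentum thrust = m_dot * Ve = 380.7 * 2127 = 809748.9 N
Step 2: Pressure thrust = (Pe - Pa) * Ae = (3401 - 93841) * 0.88 = -79587.20 N
Step 3: Total thrust F = 809748.9 + -79587.20 = 730161.7 N

730161.7
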